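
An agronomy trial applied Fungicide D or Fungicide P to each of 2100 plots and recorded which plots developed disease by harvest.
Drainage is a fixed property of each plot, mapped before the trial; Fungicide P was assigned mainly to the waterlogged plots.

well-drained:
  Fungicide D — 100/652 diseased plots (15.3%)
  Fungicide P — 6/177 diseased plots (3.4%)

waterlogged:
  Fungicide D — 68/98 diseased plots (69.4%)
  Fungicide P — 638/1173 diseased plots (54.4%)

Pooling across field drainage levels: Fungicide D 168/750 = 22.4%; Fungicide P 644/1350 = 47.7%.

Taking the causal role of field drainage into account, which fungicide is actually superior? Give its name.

The field drainage-specific comparison favours Fungicide P throughout, but the pooled figures favour Fungicide D. The question is whether to condition on field drainage.
Since field drainage is a pre-existing factor (not a product of the fungicide) and it affects the outcome on its own, it is a confounder. The stratified rates, not the pooled rate, identify the causal effect.
Within each level — well-drained: 15.3% vs 3.4%; waterlogged: 69.4% vs 54.4% — Fungicide P is lower every time.

Fungicide P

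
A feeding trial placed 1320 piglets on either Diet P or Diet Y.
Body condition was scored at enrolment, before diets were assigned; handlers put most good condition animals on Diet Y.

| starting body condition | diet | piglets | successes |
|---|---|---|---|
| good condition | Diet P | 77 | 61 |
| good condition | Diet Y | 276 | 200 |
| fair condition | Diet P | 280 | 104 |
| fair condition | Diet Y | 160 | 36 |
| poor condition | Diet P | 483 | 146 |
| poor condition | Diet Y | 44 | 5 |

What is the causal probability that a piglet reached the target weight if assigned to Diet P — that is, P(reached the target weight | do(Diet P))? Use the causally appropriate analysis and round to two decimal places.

0.46

Since starting body condition is a pre-existing factor (not a product of the diet) and it affects the outcome on its own, it is a confounder. The stratified rates, not the pooled rate, identify the causal effect.
Standardising Diet P to the population starting body condition mix: 0.267·61/77 + 0.333·104/280 + 0.399·146/483 = 0.456.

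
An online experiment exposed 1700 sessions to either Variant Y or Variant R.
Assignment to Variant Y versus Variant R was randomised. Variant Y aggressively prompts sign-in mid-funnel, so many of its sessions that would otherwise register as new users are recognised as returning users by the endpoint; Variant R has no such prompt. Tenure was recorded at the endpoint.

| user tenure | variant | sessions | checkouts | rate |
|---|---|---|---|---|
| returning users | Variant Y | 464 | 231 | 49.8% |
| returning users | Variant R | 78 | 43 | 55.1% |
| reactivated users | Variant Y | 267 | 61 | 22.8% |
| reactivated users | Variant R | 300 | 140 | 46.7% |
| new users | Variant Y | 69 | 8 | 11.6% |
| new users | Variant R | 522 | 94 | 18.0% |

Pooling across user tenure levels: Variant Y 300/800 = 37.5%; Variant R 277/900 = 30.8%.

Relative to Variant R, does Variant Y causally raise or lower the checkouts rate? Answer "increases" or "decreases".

increases

User tenure is recorded after the variant and is itself shifted by it — it sits on the causal path from variant to outcome. Conditioning on a mediator would strip out part of the effect we want; the pooled comparison gives the total causal effect.
Pooled: Variant Y 37.5% vs Variant R 30.8%; Variant Y is higher overall.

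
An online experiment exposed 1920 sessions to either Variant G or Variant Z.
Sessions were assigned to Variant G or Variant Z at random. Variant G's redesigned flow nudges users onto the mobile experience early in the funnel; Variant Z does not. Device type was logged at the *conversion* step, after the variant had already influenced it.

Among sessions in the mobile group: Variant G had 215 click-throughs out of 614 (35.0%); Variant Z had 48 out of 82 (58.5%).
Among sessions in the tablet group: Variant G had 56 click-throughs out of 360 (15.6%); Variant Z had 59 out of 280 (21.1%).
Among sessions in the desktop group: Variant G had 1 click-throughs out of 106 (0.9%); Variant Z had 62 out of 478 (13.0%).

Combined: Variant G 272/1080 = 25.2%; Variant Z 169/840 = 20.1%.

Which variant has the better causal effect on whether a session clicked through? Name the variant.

Variant G

Device type is recorded after the variant and is itself shifted by it — it sits on the causal path from variant to outcome. Conditioning on a mediator would strip out part of the effect we want; the pooled comparison gives the total causal effect.
Pooled: Variant G 25.2% vs Variant Z 20.1%; Variant G is higher overall.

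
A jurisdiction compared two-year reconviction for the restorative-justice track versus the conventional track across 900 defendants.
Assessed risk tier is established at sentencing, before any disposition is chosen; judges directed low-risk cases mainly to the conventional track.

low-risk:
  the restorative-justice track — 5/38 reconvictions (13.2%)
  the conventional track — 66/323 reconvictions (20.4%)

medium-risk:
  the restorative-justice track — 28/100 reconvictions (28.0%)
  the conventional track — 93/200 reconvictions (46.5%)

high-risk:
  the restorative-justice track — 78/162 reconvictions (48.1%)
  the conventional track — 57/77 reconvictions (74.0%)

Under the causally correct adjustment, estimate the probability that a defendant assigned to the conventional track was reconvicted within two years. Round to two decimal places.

0.43

The stratified and pooled comparisons disagree (the restorative-justice track wins within each assessed risk tier; the conventional track wins overall), so the answer turns on the causal role of assessed risk tier.
Nothing the disposition does changes assessed risk tier; the imbalance is an allocation artefact. With assessed risk tier also predicting the outcome, the pooled figure is confounded, and the within-stratum comparison is the causal one.
Standardising the conventional track to the population assessed risk tier mix: 0.401·66/323 + 0.333·93/200 + 0.266·57/77 = 0.434.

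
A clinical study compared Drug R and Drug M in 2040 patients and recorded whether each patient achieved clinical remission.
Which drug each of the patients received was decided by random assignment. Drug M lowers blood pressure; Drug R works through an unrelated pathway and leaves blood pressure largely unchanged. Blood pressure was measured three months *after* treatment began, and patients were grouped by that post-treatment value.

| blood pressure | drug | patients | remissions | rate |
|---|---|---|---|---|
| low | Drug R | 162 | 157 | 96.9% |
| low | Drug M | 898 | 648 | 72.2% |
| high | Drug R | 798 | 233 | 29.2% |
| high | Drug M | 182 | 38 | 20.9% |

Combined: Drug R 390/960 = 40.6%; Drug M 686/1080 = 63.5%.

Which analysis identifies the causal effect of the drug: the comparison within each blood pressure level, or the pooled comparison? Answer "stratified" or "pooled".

Blood pressure lies on the pathway drug → blood pressure → outcome, so adjusting for it blocks the indirect effect. For the total causal effect of drug, use the unadjusted pooled rates.
Pooled: Drug R 40.6% vs Drug M 63.5%; Drug M is higher overall.

pooled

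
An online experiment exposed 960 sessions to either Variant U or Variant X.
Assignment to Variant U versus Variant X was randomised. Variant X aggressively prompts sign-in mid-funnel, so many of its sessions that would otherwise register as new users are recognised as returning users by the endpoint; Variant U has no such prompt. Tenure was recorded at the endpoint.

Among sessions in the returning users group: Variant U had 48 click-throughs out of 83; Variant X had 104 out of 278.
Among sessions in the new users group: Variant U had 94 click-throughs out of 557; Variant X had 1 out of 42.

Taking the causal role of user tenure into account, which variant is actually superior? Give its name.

Variant X

Variant U is higher inside every user tenure stratum but Variant X is higher in aggregate. Whether to stratify depends on how user tenure relates to the variant.
Stratifying would compare variants among sessions the variants themselves sorted into user tenure groups — a form of selection on an intermediate. The unconditioned pooled rates give the total causal effect.
Pooled: Variant U 22.2% vs Variant X 32.8%; Variant X is higher overall.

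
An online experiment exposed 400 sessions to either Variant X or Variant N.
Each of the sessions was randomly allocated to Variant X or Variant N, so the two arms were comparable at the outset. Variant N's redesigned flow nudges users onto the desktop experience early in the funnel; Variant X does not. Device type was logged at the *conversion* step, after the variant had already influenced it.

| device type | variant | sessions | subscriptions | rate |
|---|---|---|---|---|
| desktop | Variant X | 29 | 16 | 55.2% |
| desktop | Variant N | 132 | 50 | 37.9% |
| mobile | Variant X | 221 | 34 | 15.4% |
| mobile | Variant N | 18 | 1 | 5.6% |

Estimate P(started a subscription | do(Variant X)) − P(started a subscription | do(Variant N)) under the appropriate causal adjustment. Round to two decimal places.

-0.14

Device type lies on the pathway variant → device type → outcome, so adjusting for it blocks the indirect effect. For the total causal effect of variant, use the unadjusted pooled rates.
The causal difference is the pooled difference: 0.200 − 0.340 = -0.140.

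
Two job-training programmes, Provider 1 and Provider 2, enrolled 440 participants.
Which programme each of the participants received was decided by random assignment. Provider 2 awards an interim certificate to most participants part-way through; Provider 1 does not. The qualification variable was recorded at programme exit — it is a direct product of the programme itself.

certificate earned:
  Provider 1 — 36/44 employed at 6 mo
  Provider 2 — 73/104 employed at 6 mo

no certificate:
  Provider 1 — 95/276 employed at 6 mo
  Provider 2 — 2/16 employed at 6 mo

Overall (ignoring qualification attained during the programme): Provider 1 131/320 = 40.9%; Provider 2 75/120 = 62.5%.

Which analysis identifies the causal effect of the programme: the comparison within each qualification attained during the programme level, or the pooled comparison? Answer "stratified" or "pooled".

Because the programme influences qualification attained during the programme, qualification attained during the programme is a post-treatment mediator, not a confounder. Stratifying on it would bias the estimate; the causal effect is the crude pooled difference.
Pooled: Provider 1 40.9% vs Provider 2 62.5%; Provider 2 is higher overall.

pooled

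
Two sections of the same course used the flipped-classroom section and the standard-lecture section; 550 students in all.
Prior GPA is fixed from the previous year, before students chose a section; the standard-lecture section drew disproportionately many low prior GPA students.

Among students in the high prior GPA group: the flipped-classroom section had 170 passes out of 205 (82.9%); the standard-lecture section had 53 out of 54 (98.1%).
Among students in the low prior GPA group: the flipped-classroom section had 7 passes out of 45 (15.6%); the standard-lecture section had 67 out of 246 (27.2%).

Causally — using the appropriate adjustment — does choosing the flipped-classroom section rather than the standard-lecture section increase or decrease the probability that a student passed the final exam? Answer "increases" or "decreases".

decreases

Here prior GPA band is a common cause — it drives both which teaching method a case falls under and the outcome. The crude comparison mixes populations; the stratum-specific rates are the causally relevant ones.
Within each level — high prior GPA: 82.9% vs 98.1%; low prior GPA: 15.6% vs 27.2% — the standard-lecture section is higher every time.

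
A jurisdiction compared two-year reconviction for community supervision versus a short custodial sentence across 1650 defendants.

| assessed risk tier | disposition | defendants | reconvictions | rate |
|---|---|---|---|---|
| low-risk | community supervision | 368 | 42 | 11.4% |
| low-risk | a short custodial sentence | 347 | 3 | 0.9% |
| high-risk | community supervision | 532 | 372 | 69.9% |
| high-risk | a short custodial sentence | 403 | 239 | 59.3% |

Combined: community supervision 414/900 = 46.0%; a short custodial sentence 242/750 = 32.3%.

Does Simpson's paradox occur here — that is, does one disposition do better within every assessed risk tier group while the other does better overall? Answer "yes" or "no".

Within each assessed risk tier level (low-risk 11.4% vs 0.9%; high-risk 69.9% vs 59.3%), a short custodial sentence has the lower rate every time. Pooled: 46.0% vs 32.3% — a short custodial sentence has the lower rate overall. They agree.

no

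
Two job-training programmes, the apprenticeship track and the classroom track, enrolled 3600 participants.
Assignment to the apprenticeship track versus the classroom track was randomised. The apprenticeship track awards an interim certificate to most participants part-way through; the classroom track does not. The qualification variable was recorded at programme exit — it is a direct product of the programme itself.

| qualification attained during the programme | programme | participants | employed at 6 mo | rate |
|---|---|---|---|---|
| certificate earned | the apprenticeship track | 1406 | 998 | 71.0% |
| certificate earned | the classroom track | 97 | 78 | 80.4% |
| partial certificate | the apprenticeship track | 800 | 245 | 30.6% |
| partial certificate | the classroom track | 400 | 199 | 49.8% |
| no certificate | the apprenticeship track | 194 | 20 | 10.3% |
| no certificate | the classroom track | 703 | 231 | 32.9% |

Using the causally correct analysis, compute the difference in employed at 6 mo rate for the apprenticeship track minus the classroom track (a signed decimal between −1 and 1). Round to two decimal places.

+0.10

The distribution of qualification attained during the programme is itself part of what the programme does — it is an intermediate outcome. Holding it fixed would remove that part of the effect; the total effect is the pooled difference.
The causal difference is the pooled difference: 0.526 − 0.423 = +0.103.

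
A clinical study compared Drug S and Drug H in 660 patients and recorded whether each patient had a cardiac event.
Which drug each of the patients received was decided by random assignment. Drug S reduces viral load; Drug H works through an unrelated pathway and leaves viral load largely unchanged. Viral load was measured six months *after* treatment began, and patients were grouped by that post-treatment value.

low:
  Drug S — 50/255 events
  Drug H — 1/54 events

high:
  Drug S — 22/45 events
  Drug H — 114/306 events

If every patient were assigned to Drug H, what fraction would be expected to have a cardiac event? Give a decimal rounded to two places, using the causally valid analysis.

0.32

Viral load here is a post-treatment variable shaped by the drug; conditioning on it would introduce bias rather than remove it. The overall comparison is the causal one.
So P(outcome | do(Drug H)) is just the pooled rate for Drug H: 115/360 = 0.319.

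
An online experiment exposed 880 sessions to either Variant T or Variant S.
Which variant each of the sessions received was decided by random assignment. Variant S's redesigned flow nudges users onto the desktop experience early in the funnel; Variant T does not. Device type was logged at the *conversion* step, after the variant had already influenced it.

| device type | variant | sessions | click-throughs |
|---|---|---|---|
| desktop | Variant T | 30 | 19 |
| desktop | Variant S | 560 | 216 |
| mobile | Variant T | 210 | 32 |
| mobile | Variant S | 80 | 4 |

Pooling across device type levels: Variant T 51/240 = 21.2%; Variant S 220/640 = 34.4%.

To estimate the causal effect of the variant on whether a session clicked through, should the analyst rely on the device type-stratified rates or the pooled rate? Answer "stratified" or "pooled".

pooled

Because the variant influences device type, device type is a post-treatment mediator, not a confounder. Stratifying on it would bias the estimate; the causal effect is the crude pooled difference.
Pooled: Variant T 21.2% vs Variant S 34.4%; Variant S is higher overall.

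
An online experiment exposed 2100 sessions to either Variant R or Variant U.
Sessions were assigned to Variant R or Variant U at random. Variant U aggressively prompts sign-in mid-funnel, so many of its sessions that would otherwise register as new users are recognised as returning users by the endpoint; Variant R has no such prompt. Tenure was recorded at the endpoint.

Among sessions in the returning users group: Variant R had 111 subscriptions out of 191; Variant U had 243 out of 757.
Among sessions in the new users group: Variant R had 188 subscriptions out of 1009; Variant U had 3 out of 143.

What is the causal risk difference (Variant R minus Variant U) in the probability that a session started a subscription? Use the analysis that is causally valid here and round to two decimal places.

-0.02

Within every user tenure level Variant R has the higher rate, yet pooled Variant U does — Simpson's reversal.
User tenure lies on the pathway variant → user tenure → outcome, so adjusting for it blocks the indirect effect. For the total causal effect of variant, use the unadjusted pooled rates.
The causal difference is the pooled difference: 0.249 − 0.273 = -0.024.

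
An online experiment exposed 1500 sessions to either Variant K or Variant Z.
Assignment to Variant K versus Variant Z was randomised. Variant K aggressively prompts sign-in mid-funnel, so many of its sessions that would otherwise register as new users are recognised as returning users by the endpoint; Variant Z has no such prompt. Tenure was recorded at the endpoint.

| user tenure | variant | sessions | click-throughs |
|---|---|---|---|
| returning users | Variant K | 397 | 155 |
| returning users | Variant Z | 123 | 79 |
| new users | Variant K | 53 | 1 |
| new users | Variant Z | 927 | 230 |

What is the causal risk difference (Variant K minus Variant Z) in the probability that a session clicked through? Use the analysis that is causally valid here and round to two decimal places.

The user tenure-specific comparison favours Variant Z throughout, but the pooled figures favour Variant K. The question is whether to condition on user tenure.
User tenure is recorded after the variant and is itself shifted by it — it sits on the causal path from variant to outcome. Conditioning on a mediator would strip out part of the effect we want; the pooled comparison gives the total causal effect.
The causal difference is the pooled difference: 0.347 − 0.294 = +0.052.

+0.05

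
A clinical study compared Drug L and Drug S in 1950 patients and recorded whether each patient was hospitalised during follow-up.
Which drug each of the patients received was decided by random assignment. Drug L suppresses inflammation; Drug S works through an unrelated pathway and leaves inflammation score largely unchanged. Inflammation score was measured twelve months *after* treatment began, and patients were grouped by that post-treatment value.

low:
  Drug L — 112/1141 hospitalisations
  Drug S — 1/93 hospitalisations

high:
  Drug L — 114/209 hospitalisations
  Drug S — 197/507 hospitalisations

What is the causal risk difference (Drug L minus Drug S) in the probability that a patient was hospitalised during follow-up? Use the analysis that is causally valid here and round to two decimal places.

Within every inflammation score level Drug S has the lower rate, yet pooled Drug L does — Simpson's reversal.
Inflammation score is recorded after the drug and is itself shifted by it — it sits on the causal path from drug to outcome. Conditioning on a mediator would strip out part of the effect we want; the pooled comparison gives the total causal effect.
The causal difference is the pooled difference: 0.167 − 0.330 = -0.163.

-0.16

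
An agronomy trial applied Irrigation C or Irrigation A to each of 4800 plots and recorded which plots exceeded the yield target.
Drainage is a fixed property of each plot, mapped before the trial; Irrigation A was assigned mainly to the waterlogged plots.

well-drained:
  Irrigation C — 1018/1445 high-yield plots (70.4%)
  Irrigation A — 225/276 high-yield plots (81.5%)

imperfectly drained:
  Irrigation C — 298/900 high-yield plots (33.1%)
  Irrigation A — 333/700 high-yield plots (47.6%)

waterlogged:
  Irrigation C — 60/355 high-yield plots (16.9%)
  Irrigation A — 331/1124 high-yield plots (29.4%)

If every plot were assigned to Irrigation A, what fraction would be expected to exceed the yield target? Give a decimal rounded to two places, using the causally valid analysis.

The stratified and pooled comparisons disagree (Irrigation A wins within each field drainage; Irrigation C wins overall), so the answer turns on the causal role of field drainage.
Field drainage differs across irrigations for reasons unrelated to any effect of the irrigation itself, and it separately predicts the outcome — a classic confounder. We must compare within field drainage levels.
Standardising Irrigation A to the population field drainage mix: 0.359·225/276 + 0.333·333/700 + 0.308·331/1124 = 0.542.

0.54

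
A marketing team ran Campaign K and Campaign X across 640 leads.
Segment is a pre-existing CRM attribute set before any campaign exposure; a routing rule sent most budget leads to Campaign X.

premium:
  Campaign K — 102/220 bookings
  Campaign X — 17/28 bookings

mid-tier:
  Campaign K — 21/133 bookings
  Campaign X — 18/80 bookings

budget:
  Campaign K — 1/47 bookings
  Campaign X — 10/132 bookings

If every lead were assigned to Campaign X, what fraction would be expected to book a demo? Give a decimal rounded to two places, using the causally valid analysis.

0.33

Nothing the campaign does changes customer segment; the imbalance is an allocation artefact. With customer segment also predicting the outcome, the pooled figure is confounded, and the within-stratum comparison is the causal one.
Standardising Campaign X to the population customer segment mix: 0.388·17/28 + 0.333·18/80 + 0.280·10/132 = 0.331.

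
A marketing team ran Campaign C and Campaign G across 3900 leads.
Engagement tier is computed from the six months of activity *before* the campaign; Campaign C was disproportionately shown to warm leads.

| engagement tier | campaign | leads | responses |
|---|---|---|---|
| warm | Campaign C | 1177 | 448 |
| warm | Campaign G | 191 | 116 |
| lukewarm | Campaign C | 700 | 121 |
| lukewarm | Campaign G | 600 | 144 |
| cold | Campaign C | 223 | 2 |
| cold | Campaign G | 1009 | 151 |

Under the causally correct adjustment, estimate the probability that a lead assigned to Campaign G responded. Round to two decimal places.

0.34

Engagement tier is set before the campaign has any effect — it is not caused by the campaign — and it independently drives the outcome. That makes it a confounder, so the causal comparison is within engagement tier levels.
Standardising Campaign G to the population engagement tier mix: 0.351·116/191 + 0.333·144/600 + 0.316·151/1009 = 0.340.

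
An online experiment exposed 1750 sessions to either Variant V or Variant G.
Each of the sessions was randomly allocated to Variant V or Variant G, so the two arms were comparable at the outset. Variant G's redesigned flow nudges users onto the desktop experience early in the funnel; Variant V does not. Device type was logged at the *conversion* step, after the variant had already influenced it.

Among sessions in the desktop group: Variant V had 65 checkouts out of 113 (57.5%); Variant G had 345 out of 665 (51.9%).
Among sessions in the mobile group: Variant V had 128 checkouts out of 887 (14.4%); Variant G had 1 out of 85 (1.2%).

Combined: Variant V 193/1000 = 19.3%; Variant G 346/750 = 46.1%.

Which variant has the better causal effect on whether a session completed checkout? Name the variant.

Because the variant influences device type, device type is a post-treatment mediator, not a confounder. Stratifying on it would bias the estimate; the causal effect is the crude pooled difference.
Pooled: Variant V 19.3% vs Variant G 46.1%; Variant G is higher overall.

Variant G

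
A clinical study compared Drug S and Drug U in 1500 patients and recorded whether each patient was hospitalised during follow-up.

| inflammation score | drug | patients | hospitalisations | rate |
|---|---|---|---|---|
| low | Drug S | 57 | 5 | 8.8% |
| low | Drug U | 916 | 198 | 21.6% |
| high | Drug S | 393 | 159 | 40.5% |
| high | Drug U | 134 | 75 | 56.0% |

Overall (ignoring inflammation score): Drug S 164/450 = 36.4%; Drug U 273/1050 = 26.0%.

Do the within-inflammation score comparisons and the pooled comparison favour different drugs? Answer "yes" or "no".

yes

Within each inflammation score level (low 8.8% vs 21.6%; high 40.5% vs 56.0%), Drug S has the lower rate every time. Pooled: 36.4% vs 26.0% — Drug U has the lower rate overall. The two comparisons disagree.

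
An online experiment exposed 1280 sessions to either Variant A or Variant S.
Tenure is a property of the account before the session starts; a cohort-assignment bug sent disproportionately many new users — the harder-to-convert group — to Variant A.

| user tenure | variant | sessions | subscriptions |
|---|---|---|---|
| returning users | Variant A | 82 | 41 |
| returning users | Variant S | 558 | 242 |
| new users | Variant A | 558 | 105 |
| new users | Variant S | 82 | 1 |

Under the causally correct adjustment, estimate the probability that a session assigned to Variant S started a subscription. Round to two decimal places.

Within every user tenure level Variant A has the higher rate, yet pooled Variant S does — Simpson's reversal.
User tenure differs across variants for reasons unrelated to any effect of the variant itself, and it separately predicts the outcome — a classic confounder. We must compare within user tenure levels.
Standardising Variant S to the population user tenure mix: 0.500·242/558 + 0.500·1/82 = 0.223.

0.22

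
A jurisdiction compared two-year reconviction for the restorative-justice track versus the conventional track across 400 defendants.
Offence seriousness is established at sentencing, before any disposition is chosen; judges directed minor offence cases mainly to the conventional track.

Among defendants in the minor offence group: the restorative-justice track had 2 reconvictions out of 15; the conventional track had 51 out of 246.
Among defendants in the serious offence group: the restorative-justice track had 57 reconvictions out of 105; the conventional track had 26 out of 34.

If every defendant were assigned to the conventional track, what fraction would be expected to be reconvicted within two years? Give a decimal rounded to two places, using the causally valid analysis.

Offence seriousness satisfies the back-door criterion: it is not a descendant of the disposition, and it blocks the spurious path from disposition to outcome. Adjusting for it (i.e., using the within-offence seriousness rates) gives the causal effect.
Standardising the conventional track to the population offence seriousness mix: 0.652·51/246 + 0.347·26/34 = 0.401.

0.40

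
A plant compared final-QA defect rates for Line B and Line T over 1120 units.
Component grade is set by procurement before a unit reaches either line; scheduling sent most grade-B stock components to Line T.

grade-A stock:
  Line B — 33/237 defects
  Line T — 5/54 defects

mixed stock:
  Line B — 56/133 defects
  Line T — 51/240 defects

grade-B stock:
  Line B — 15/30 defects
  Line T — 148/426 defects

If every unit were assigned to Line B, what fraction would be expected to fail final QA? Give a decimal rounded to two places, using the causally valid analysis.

0.38

Line T is lower inside every component grade stratum but Line B is lower in aggregate. Whether to stratify depends on how component grade relates to the line.
Nothing the line does changes component grade; the imbalance is an allocation artefact. With component grade also predicting the outcome, the pooled figure is confounded, and the within-stratum comparison is the causal one.
Standardising Line B to the population component grade mix: 0.260·33/237 + 0.333·56/133 + 0.407·15/30 = 0.380.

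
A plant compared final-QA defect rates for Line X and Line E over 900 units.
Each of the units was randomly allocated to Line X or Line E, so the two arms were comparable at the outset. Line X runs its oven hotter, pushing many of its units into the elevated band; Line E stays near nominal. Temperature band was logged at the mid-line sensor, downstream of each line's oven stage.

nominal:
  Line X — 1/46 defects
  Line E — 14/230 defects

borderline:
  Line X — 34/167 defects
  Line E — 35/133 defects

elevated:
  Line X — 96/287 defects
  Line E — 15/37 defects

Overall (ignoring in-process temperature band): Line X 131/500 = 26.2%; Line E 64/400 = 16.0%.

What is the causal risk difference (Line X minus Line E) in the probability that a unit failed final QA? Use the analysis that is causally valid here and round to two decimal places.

+0.10

Within every in-process temperature band level Line X has the lower rate, yet pooled Line E does — Simpson's reversal.
In-process temperature band here is a post-treatment variable shaped by the line; conditioning on it would introduce bias rather than remove it. The overall comparison is the causal one.
The causal difference is the pooled difference: 0.262 − 0.160 = +0.102.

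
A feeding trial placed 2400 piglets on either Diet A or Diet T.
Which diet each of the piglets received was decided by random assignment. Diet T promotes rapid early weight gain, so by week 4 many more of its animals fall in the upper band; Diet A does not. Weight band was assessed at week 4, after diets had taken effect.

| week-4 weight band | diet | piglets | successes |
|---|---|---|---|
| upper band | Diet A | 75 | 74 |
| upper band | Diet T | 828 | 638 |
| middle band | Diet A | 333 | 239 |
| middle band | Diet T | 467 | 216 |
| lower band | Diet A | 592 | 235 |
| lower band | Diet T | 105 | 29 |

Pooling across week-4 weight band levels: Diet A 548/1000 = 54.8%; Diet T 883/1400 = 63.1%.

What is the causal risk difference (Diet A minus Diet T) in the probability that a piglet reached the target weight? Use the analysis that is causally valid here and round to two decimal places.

Diet A is higher inside every week-4 weight band stratum but Diet T is higher in aggregate. Whether to stratify depends on how week-4 weight band relates to the diet.
Week-4 weight band is downstream of the diet. One should not condition on a consequence of treatment, so the overall rates are the right comparison.
The causal difference is the pooled difference: 0.548 − 0.631 = -0.083.

-0.08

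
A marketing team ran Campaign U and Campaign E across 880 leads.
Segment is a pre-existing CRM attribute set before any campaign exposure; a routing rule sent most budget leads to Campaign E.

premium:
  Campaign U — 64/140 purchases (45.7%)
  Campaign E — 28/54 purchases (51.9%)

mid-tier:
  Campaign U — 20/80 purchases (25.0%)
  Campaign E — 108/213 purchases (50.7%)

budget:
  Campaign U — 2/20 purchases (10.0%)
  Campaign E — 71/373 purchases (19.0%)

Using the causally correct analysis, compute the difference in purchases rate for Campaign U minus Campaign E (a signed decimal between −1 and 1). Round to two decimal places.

-0.14

Within every customer segment level Campaign E has the higher rate, yet pooled Campaign U does — Simpson's reversal.
Customer segment satisfies the back-door criterion: it is not a descendant of the campaign, and it blocks the spurious path from campaign to outcome. Adjusting for it (i.e., using the within-customer segment rates) gives the causal effect.
Adjusting over the population distribution of customer segment: 0.220·(0.457−0.519) + 0.333·(0.250−0.507) + 0.447·(0.100−0.190) = -0.139.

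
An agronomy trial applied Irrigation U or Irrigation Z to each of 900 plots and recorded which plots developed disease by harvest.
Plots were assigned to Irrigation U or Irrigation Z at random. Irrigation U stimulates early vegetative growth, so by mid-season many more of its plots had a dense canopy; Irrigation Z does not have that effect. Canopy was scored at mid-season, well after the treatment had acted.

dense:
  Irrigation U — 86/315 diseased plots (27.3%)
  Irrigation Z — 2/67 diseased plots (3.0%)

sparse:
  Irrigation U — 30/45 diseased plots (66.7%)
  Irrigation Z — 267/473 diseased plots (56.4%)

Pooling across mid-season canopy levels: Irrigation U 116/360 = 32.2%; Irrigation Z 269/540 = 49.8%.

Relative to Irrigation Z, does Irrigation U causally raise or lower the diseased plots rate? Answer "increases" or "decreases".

decreases

The mid-season canopy-specific comparison favours Irrigation Z throughout, but the pooled figures favour Irrigation U. The question is whether to condition on mid-season canopy.
The distribution of mid-season canopy is itself part of what the irrigation does — it is an intermediate outcome. Holding it fixed would remove that part of the effect; the total effect is the pooled difference.
Pooled: Irrigation U 32.2% vs Irrigation Z 49.8%; Irrigation U is lower overall.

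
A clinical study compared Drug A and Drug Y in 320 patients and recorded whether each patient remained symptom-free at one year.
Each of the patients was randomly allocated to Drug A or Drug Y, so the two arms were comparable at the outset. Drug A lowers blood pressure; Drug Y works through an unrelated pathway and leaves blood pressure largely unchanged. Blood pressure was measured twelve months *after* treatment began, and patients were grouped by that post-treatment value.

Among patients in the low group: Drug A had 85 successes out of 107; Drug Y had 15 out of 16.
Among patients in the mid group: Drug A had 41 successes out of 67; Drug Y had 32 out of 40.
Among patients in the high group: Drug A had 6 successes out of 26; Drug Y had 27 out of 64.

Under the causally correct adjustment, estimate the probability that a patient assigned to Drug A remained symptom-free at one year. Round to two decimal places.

0.66

Within every blood pressure level Drug Y has the higher rate, yet pooled Drug A does — Simpson's reversal.
Stratifying would compare drugs among patients the drugs themselves sorted into blood pressure groups — a form of selection on an intermediate. The unconditioned pooled rates give the total causal effect.
So P(outcome | do(Drug A)) is just the pooled rate for Drug A: 132/200 = 0.660.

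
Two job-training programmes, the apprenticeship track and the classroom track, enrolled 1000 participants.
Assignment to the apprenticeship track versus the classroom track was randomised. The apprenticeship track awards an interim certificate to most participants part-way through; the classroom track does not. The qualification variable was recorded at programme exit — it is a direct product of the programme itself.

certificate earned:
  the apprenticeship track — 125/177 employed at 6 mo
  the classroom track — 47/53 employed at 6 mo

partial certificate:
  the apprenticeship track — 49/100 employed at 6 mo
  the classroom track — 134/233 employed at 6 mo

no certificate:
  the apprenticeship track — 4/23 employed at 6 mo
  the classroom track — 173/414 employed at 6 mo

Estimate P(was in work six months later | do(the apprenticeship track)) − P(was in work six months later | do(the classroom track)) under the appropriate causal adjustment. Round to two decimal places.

+0.09

Because the programme influences qualification attained during the programme, qualification attained during the programme is a post-treatment mediator, not a confounder. Stratifying on it would bias the estimate; the causal effect is the crude pooled difference.
The causal difference is the pooled difference: 0.593 − 0.506 = +0.088.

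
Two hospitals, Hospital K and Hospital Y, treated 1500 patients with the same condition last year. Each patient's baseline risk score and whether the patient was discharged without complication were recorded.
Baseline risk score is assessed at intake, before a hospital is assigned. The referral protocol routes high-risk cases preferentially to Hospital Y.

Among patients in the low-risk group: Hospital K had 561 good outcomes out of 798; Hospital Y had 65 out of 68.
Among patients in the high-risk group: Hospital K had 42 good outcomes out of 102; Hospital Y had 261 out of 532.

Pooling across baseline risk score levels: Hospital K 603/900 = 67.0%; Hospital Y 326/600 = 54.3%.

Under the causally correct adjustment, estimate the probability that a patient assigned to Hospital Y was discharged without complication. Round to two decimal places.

Baseline risk score is set before the hospital has any effect — it is not caused by the hospital — and it independently drives the outcome. That makes it a confounder, so the causal comparison is within baseline risk score levels.
Standardising Hospital Y to the population baseline risk score mix: 0.577·65/68 + 0.423·261/532 = 0.759.

0.76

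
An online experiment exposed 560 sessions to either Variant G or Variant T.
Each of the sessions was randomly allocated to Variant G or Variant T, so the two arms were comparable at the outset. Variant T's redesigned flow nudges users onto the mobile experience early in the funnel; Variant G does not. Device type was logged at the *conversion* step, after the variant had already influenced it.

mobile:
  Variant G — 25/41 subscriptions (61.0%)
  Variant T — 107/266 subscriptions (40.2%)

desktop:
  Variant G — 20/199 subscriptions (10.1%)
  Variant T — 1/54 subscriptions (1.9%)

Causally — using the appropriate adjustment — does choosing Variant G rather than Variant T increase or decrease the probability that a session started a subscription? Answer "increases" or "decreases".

decreases

The distribution of device type is itself part of what the variant does — it is an intermediate outcome. Holding it fixed would remove that part of the effect; the total effect is the pooled difference.
Pooled: Variant G 18.8% vs Variant T 33.8%; Variant T is higher overall.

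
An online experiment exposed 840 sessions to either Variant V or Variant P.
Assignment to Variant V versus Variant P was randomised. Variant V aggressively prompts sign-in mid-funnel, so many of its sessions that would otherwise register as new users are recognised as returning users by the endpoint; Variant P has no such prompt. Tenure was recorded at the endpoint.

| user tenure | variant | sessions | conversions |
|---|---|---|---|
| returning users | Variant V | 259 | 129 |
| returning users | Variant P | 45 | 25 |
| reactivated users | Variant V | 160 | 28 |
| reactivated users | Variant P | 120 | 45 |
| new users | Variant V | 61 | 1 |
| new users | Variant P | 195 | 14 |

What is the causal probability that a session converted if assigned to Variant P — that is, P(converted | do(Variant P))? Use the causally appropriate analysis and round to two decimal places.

Stratifying would compare variants among sessions the variants themselves sorted into user tenure groups — a form of selection on an intermediate. The unconditioned pooled rates give the total causal effect.
So P(outcome | do(Variant P)) is just the pooled rate for Variant P: 84/360 = 0.233.

0.23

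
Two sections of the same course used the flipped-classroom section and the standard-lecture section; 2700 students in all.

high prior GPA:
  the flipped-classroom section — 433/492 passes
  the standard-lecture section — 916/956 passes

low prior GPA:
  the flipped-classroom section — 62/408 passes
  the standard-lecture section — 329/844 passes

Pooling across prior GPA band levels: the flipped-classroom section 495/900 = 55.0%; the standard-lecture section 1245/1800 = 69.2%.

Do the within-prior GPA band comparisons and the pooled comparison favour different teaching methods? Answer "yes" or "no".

Within each prior GPA band level (high prior GPA 88.0% vs 95.8%; low prior GPA 15.2% vs 39.0%), the standard-lecture section has the higher rate every time. Pooled: 55.0% vs 69.2% — the standard-lecture section has the higher rate overall. They agree.

no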